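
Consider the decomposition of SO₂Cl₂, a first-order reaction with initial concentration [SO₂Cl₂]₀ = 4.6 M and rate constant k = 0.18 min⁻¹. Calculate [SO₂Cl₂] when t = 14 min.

0.3701 M

Step 1: For a first-order reaction: [SO₂Cl₂] = [SO₂Cl₂]₀ × e^(-kt)
Step 2: [SO₂Cl₂] = 4.6 × e^(-0.18 × 14)
Step 3: [SO₂Cl₂] = 4.6 × e^(-2.52)
Step 4: [SO₂Cl₂] = 4.6 × 0.0804596 = 0.3701 M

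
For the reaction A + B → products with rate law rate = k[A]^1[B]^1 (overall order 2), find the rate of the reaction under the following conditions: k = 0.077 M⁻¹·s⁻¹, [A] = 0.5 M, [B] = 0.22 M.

0.00847 M/s

Step 1: The rate law is rate = k[A]^1[B]^1, overall order = 1+1 = 2
Step 2: Substitute values: rate = 0.077 × (0.5)^1 × (0.22)^1
Step 3: rate = 0.077 × 0.5 × 0.22 = 0.00847 M/s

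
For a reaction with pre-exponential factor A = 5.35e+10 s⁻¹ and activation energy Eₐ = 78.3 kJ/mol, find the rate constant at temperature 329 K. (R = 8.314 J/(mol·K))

1.98e-02 s⁻¹

Step 1: Use the Arrhenius equation: k = A × exp(-Eₐ/RT)
Step 2: Convert Eₐ to J/mol: 78.3 kJ/mol = 78300 J/mol
Step 3: Calculate the exponent: -Eₐ/(RT) = -78300/(8.314 × 329) = -28.62568
Step 4: k = 5.35e+10 × exp(-28.62568)
Step 5: k = 5.35e+10 × 3.69850e-13 = 1.9787e-02 s⁻¹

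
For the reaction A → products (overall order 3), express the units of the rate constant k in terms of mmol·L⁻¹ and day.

(mmol·L⁻¹)⁻²·day⁻¹

Step 1: For overall order n, rate = k × (concentration)^n.
Step 2: Rate has units mmol·L⁻¹·day⁻¹; concentration term has units (mmol·L⁻¹)^3.
Step 3: k = rate / (concentration)^n, so units of k = (mmol·L⁻¹)^(1-3)·day⁻¹ = (mmol·L⁻¹)⁻²·day⁻¹.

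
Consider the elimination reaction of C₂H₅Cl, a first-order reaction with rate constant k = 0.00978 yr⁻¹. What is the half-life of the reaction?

70.87 yr

Step 1: For a first-order reaction, t₁/₂ = ln(2)/k
Step 2: t₁/₂ = ln(2)/0.00978
Step 3: t₁/₂ = 0.6931/0.00978 = 70.87 yr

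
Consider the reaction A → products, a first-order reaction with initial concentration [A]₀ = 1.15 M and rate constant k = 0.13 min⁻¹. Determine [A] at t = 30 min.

0.02328 M

Step 1: For a first-order reaction: [A] = [A]₀ × e^(-kt)
Step 2: [A] = 1.15 × e^(-0.13 × 30)
Step 3: [A] = 1.15 × e^(-3.9)
Step 4: [A] = 1.15 × 0.0202419 = 0.02328 M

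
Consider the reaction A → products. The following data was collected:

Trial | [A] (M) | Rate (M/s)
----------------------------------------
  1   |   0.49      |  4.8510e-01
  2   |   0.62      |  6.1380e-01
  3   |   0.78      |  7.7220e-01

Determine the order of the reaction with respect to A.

first order (1)

Step 1: Compare trials to find order n where rate₂/rate₁ = ([A]₂/[A]₁)^n
Step 2: rate₂/rate₁ = 6.1380e-01/4.8510e-01 = 1.265
Step 3: [A]₂/[A]₁ = 0.62/0.49 = 1.265
Step 4: n = ln(1.265)/ln(1.265) = 1.00 ≈ 1
Step 5: The reaction is first order in A.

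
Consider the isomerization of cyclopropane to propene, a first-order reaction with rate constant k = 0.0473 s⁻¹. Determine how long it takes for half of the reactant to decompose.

14.65 s

Step 1: For a first-order reaction, t₁/₂ = ln(2)/k
Step 2: t₁/₂ = ln(2)/0.0473
Step 3: t₁/₂ = 0.6931/0.0473 = 14.65 s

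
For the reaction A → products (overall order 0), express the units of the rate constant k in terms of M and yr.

M·yr⁻¹

Step 1: For overall order n, rate = k × (concentration)^n.
Step 2: Rate has units M·yr⁻¹; concentration term has units M^0.
Step 3: k = rate / (concentration)^n, so units of k = M^(1-0)·yr⁻¹ = M·yr⁻¹.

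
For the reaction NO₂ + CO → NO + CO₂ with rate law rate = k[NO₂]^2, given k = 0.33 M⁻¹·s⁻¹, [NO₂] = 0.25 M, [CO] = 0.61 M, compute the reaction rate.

0.02063 M/s

Step 1: The rate law is rate = k[NO₂]^2
Step 2: Note that the rate does not depend on [CO] (zero order in CO).
Step 3: rate = 0.33 × (0.25)^2 = 0.020625 M/s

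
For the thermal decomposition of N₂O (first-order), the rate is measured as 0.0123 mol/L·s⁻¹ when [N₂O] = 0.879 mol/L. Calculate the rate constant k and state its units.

0.01399 s⁻¹

Step 1: rate = k[N₂O]^1, so k = rate / [N₂O]^1.
Step 2: k = 0.0123 / (0.879)^1 = 0.0123 / 0.879.
Step 3: k = 0.01399 s⁻¹.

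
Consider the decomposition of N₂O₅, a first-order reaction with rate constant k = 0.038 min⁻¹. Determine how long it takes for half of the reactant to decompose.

18.24 min

Step 1: For a first-order reaction, t₁/₂ = ln(2)/k
Step 2: t₁/₂ = ln(2)/0.038
Step 3: t₁/₂ = 0.6931/0.038 = 18.24 min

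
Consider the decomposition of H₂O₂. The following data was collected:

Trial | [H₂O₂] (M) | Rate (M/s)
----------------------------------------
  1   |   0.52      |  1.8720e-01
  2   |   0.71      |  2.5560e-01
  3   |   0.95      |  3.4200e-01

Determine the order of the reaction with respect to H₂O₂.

first order (1)

Step 1: Compare trials to find order n where rate₂/rate₁ = ([H₂O₂]₂/[H₂O₂]₁)^n
Step 2: rate₂/rate₁ = 2.5560e-01/1.8720e-01 = 1.365
Step 3: [H₂O₂]₂/[H₂O₂]₁ = 0.71/0.52 = 1.365
Step 4: n = ln(1.365)/ln(1.365) = 1.00 ≈ 1
Step 5: The reaction is first order in H₂O₂.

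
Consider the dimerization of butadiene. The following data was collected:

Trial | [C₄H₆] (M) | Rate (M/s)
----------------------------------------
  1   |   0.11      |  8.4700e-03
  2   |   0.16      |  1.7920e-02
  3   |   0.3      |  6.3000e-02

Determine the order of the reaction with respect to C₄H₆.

second order (2)

Step 1: Compare trials to find order n where rate₂/rate₁ = ([C₄H₆]₂/[C₄H₆]₁)^n
Step 2: rate₂/rate₁ = 1.7920e-02/8.4700e-03 = 2.116
Step 3: [C₄H₆]₂/[C₄H₆]₁ = 0.16/0.11 = 1.455
Step 4: n = ln(2.116)/ln(1.455) = 2.00 ≈ 2
Step 5: The reaction is second order in C₄H₆.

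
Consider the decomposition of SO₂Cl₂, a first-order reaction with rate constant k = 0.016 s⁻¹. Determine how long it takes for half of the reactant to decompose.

43.32 s

Step 1: For a first-order reaction, t₁/₂ = ln(2)/k
Step 2: t₁/₂ = ln(2)/0.016
Step 3: t₁/₂ = 0.6931/0.016 = 43.32 s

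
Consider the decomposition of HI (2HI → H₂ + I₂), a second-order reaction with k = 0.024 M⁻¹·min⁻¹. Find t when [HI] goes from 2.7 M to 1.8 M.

7.716 min

Step 1: For second-order: t = (1/[HI] - 1/[HI]₀)/k
Step 2: t = (1/1.8 - 1/2.7)/0.024
Step 3: t = (0.5556 - 0.3704)/0.024
Step 4: t = 0.1852/0.024 = 7.716 min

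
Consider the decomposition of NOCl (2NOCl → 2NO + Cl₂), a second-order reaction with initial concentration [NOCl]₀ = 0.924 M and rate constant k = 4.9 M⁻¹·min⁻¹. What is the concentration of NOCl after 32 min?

0.006334 M

Step 1: For a second-order reaction: 1/[NOCl] = 1/[NOCl]₀ + kt
Step 2: 1/[NOCl] = 1/0.924 + 4.9 × 32
Step 3: 1/[NOCl] = 1.082 + 156.8 = 157.9
Step 4: [NOCl] = 1/157.9 = 0.006334 M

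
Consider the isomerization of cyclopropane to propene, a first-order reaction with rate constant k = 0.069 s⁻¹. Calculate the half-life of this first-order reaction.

10.05 s

Step 1: For a first-order reaction, t₁/₂ = ln(2)/k
Step 2: t₁/₂ = ln(2)/0.069
Step 3: t₁/₂ = 0.6931/0.069 = 10.05 s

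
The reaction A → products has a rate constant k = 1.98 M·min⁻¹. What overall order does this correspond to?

zeroth order (0)

Step 1: The units of k for an nth-order reaction are (concentration)^(1-n)·(time)⁻¹.
Step 2: Here k has units M·min⁻¹, so the concentration exponent is 1.
Step 3: 1 - n = 1 ⇒ n = 0. The reaction is zeroth order.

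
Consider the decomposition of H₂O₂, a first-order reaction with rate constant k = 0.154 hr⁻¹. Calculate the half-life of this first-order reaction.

4.501 hr

Step 1: For a first-order reaction, t₁/₂ = ln(2)/k
Step 2: t₁/₂ = ln(2)/0.154
Step 3: t₁/₂ = 0.6931/0.154 = 4.501 hr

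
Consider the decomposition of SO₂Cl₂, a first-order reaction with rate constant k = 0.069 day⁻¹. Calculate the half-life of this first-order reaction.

10.05 day

Step 1: For a first-order reaction, t₁/₂ = ln(2)/k
Step 2: t₁/₂ = ln(2)/0.069
Step 3: t₁/₂ = 0.6931/0.069 = 10.05 day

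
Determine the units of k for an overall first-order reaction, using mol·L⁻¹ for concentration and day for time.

day⁻¹

Step 1: For overall order n, rate = k × (concentration)^n.
Step 2: Rate has units mol·L⁻¹·day⁻¹; concentration term has units (mol·L⁻¹)^1.
Step 3: k = rate / (concentration)^n, so units of k = (mol·L⁻¹)^(1-1)·day⁻¹ = day⁻¹.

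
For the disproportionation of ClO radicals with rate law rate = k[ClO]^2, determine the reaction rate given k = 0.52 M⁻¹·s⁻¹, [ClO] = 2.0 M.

2.08 M/s

Step 1: Identify the rate law: rate = k[ClO]^2
Step 2: Substitute values: rate = 0.52 × (2.0)^2
Step 3: Calculate: rate = 0.52 × 4 = 2.08 M/s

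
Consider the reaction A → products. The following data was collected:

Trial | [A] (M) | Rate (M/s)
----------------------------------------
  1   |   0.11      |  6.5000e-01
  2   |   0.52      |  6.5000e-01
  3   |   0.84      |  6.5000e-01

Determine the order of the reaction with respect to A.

zeroth order (0)

Step 1: Compare trials - when concentration changes, rate stays constant.
Step 2: rate₂/rate₁ = 6.5000e-01/6.5000e-01 = 1
Step 3: [A]₂/[A]₁ = 0.52/0.11 = 4.727
Step 4: Since rate ratio ≈ (conc ratio)^0, the reaction is zeroth order.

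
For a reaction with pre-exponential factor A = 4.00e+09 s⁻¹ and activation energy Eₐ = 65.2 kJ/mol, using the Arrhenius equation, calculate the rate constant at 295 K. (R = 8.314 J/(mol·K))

1.14e-02 s⁻¹

Step 1: Use the Arrhenius equation: k = A × exp(-Eₐ/RT)
Step 2: Convert Eₐ to J/mol: 65.2 kJ/mol = 65200 J/mol
Step 3: Calculate the exponent: -Eₐ/(RT) = -65200/(8.314 × 295) = -26.58371
Step 4: k = 4.00e+09 × exp(-26.58371)
Step 5: k = 4.00e+09 × 2.84998e-12 = 1.1400e-02 s⁻¹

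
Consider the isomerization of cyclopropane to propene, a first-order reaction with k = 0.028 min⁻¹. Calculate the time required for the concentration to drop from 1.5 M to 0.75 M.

24.76 min

Step 1: For first-order: t = ln([cyclopropane]₀/[cyclopropane])/k
Step 2: t = ln(1.5/0.75)/0.028
Step 3: t = ln(2)/0.028
Step 4: t = 0.6931/0.028 = 24.76 min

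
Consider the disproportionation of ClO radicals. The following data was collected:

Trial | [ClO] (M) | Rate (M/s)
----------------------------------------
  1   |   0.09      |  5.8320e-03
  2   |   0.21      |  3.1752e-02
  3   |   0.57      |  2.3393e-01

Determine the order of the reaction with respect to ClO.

second order (2)

Step 1: Compare trials to find order n where rate₂/rate₁ = ([ClO]₂/[ClO]₁)^n
Step 2: rate₂/rate₁ = 3.1752e-02/5.8320e-03 = 5.444
Step 3: [ClO]₂/[ClO]₁ = 0.21/0.09 = 2.333
Step 4: n = ln(5.444)/ln(2.333) = 2.00 ≈ 2
Step 5: The reaction is second order in ClO.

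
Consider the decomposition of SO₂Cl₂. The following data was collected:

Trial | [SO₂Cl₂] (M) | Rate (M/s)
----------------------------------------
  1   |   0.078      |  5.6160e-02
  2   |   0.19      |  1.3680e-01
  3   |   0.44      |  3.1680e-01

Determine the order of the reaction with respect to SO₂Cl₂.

first order (1)

Step 1: Compare trials to find order n where rate₂/rate₁ = ([SO₂Cl₂]₂/[SO₂Cl₂]₁)^n
Step 2: rate₂/rate₁ = 1.3680e-01/5.6160e-02 = 2.436
Step 3: [SO₂Cl₂]₂/[SO₂Cl₂]₁ = 0.19/0.078 = 2.436
Step 4: n = ln(2.436)/ln(2.436) = 1.00 ≈ 1
Step 5: The reaction is first order in SO₂Cl₂.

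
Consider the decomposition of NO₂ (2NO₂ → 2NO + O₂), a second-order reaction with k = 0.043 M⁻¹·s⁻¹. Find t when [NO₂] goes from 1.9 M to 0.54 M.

30.83 s

Step 1: For second-order: t = (1/[NO₂] - 1/[NO₂]₀)/k
Step 2: t = (1/0.54 - 1/1.9)/0.043
Step 3: t = (1.852 - 0.5263)/0.043
Step 4: t = 1.326/0.043 = 30.83 s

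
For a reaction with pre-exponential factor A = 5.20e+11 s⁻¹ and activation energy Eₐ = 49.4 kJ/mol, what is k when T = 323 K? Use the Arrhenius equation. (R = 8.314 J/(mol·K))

5.33e+03 s⁻¹

Step 1: Use the Arrhenius equation: k = A × exp(-Eₐ/RT)
Step 2: Convert Eₐ to J/mol: 49.4 kJ/mol = 49400 J/mol
Step 3: Calculate the exponent: -Eₐ/(RT) = -49400/(8.314 × 323) = -18.39562
Step 4: k = 5.20e+11 × exp(-18.39562)
Step 5: k = 5.20e+11 × 1.02538e-08 = 5.3320e+03 s⁻¹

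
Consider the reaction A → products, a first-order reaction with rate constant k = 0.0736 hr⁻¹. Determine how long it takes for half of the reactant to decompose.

9.418 hr

Step 1: For a first-order reaction, t₁/₂ = ln(2)/k
Step 2: t₁/₂ = ln(2)/0.0736
Step 3: t₁/₂ = 0.6931/0.0736 = 9.418 hr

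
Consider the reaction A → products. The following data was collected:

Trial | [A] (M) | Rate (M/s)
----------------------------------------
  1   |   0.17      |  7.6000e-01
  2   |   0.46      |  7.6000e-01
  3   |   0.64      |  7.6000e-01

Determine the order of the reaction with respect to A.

zeroth order (0)

Step 1: Compare trials - when concentration changes, rate stays constant.
Step 2: rate₂/rate₁ = 7.6000e-01/7.6000e-01 = 1
Step 3: [A]₂/[A]₁ = 0.46/0.17 = 2.706
Step 4: Since rate ratio ≈ (conc ratio)^0, the reaction is zeroth order.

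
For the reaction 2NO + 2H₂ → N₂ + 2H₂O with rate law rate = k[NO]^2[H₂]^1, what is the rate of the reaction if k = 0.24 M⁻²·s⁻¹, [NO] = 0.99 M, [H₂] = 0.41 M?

0.09644 M/s

Step 1: The rate law is rate = k[NO]^2[H₂]^1
Step 2: Substitute: rate = 0.24 × (0.99)^2 × (0.41)^1
Step 3: rate = 0.24 × 0.9801 × 0.41 = 0.0964418 M/s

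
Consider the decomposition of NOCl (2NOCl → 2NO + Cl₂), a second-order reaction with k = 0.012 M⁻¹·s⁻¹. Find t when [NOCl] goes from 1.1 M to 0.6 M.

63.13 s

Step 1: For second-order: t = (1/[NOCl] - 1/[NOCl]₀)/k
Step 2: t = (1/0.6 - 1/1.1)/0.012
Step 3: t = (1.667 - 0.9091)/0.012
Step 4: t = 0.7576/0.012 = 63.13 s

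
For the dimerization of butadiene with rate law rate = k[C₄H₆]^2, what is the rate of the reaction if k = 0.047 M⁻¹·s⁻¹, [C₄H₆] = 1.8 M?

0.1523 M/s

Step 1: Identify the rate law: rate = k[C₄H₆]^2
Step 2: Substitute values: rate = 0.047 × (1.8)^2
Step 3: Calculate: rate = 0.047 × 3.24 = 0.15228 M/s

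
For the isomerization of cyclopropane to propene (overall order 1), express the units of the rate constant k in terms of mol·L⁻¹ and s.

s⁻¹

Step 1: For overall order n, rate = k × (concentration)^n.
Step 2: Rate has units mol·L⁻¹·s⁻¹; concentration term has units (mol·L⁻¹)^1.
Step 3: k = rate / (concentration)^n, so units of k = (mol·L⁻¹)^(1-1)·s⁻¹ = s⁻¹.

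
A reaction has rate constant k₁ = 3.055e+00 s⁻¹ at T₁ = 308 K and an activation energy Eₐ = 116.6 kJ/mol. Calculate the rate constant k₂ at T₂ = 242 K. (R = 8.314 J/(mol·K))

1.235e-05 s⁻¹

Step 1: Use the two-temperature Arrhenius form: ln(k₂/k₁) = -Eₐ/R × (1/T₂ - 1/T₁)
Step 2: Convert Eₐ to J/mol: 116.6 kJ/mol = 116600 J/mol
Step 3: 1/T₂ - 1/T₁ = 1/242 - 1/308 = 8.854782e-04 K⁻¹
Step 4: ln(k₂/k₁) = -116600/8.314 × 8.854782e-04 = -12.41842
Step 5: k₂ = k₁ × exp(-12.41842) = 3.055e+00 × 4.04342e-06 = 1.235e-05 s⁻¹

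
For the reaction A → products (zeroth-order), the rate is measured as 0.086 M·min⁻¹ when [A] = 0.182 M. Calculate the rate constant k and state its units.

0.086 M·min⁻¹

Step 1: For a zeroth-order reaction, rate = k (independent of concentration).
Step 2: k = rate = 0.086 M·min⁻¹.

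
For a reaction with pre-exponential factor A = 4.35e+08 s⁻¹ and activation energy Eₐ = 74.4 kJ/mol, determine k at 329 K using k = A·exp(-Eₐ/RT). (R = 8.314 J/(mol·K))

6.69e-04 s⁻¹

Step 1: Use the Arrhenius equation: k = A × exp(-Eₐ/RT)
Step 2: Convert Eₐ to J/mol: 74.4 kJ/mol = 74400 J/mol
Step 3: Calculate the exponent: -Eₐ/(RT) = -74400/(8.314 × 329) = -27.19988
Step 4: k = 4.35e+08 × exp(-27.19988)
Step 5: k = 4.35e+08 × 1.53901e-12 = 6.6947e-04 s⁻¹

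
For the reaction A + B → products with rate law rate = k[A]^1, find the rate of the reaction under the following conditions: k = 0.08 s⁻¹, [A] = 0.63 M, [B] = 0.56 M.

0.0504 M/s

Step 1: The rate law is rate = k[A]^1
Step 2: Note that the rate does not depend on [B] (zero order in B).
Step 3: rate = 0.08 × (0.63)^1 = 0.0504 M/s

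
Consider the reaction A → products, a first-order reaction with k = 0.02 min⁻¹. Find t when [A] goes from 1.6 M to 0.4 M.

69.31 min

Step 1: For first-order: t = ln([A]₀/[A])/k
Step 2: t = ln(1.6/0.4)/0.02
Step 3: t = ln(4)/0.02
Step 4: t = 1.386/0.02 = 69.31 min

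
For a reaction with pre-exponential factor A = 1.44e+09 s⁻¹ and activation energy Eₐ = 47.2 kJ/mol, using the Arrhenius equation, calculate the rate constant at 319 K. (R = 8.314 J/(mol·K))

2.69e+01 s⁻¹

Step 1: Use the Arrhenius equation: k = A × exp(-Eₐ/RT)
Step 2: Convert Eₐ to J/mol: 47.2 kJ/mol = 47200 J/mol
Step 3: Calculate the exponent: -Eₐ/(RT) = -47200/(8.314 × 319) = -17.79677
Step 4: k = 1.44e+09 × exp(-17.79677)
Step 5: k = 1.44e+09 × 1.86621e-08 = 2.6873e+01 s⁻¹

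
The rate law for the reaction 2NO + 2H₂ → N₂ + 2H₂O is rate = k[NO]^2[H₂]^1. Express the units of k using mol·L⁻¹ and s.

(mol·L⁻¹)⁻²·s⁻¹

Step 1: Overall order = 2 + 1 = 3.
Step 2: rate has units mol·L⁻¹·s⁻¹; [NO]^2[H₂]^1 has units (mol·L⁻¹)^3.
Step 3: k = rate/([NO]^2[H₂]^1), so units of k = (mol·L⁻¹)^(1-3)·s⁻¹ = (mol·L⁻¹)⁻²·s⁻¹.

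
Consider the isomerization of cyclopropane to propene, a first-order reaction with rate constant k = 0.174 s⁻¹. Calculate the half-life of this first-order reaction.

3.984 s

Step 1: For a first-order reaction, t₁/₂ = ln(2)/k
Step 2: t₁/₂ = ln(2)/0.174
Step 3: t₁/₂ = 0.6931/0.174 = 3.984 s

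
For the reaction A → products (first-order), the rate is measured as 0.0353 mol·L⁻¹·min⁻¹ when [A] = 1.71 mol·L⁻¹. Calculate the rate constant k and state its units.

0.02064 min⁻¹

Step 1: rate = k[A]^1, so k = rate / [A]^1.
Step 2: k = 0.0353 / (1.71)^1 = 0.0353 / 1.71.
Step 3: k = 0.02064 min⁻¹.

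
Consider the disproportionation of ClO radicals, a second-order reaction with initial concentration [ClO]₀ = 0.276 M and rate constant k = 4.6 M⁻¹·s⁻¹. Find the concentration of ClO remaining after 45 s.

0.004748 M

Step 1: For a second-order reaction: 1/[ClO] = 1/[ClO]₀ + kt
Step 2: 1/[ClO] = 1/0.276 + 4.6 × 45
Step 3: 1/[ClO] = 3.623 + 207 = 210.6
Step 4: [ClO] = 1/210.6 = 0.004748 M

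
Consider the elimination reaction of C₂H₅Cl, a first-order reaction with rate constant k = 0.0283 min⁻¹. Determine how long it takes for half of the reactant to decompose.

24.49 min

Step 1: For a first-order reaction, t₁/₂ = ln(2)/k
Step 2: t₁/₂ = ln(2)/0.0283
Step 3: t₁/₂ = 0.6931/0.0283 = 24.49 min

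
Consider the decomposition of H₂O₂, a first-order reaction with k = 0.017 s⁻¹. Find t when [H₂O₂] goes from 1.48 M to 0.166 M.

128.7 s

Step 1: For first-order: t = ln([H₂O₂]₀/[H₂O₂])/k
Step 2: t = ln(1.48/0.166)/0.017
Step 3: t = ln(8.916)/0.017
Step 4: t = 2.188/0.017 = 128.7 s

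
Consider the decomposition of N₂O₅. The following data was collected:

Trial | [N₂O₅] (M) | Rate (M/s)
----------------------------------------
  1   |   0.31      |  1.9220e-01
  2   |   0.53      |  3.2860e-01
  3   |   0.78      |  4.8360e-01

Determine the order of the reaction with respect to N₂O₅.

first order (1)

Step 1: Compare trials to find order n where rate₂/rate₁ = ([N₂O₅]₂/[N₂O₅]₁)^n
Step 2: rate₂/rate₁ = 3.2860e-01/1.9220e-01 = 1.71
Step 3: [N₂O₅]₂/[N₂O₅]₁ = 0.53/0.31 = 1.71
Step 4: n = ln(1.71)/ln(1.71) = 1.00 ≈ 1
Step 5: The reaction is first order in N₂O₅.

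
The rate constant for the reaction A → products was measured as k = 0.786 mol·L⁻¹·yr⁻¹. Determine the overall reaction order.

zeroth order (0)

Step 1: The units of k for an nth-order reaction are (concentration)^(1-n)·(time)⁻¹.
Step 2: Here k has units mol·L⁻¹·yr⁻¹, so the concentration exponent is 1.
Step 3: 1 - n = 1 ⇒ n = 0. The reaction is zeroth order.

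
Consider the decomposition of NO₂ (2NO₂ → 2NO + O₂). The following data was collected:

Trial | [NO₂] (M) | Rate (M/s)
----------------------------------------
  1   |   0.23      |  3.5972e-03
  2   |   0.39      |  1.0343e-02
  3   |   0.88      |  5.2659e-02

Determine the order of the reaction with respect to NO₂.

second order (2)

Step 1: Compare trials to find order n where rate₂/rate₁ = ([NO₂]₂/[NO₂]₁)^n
Step 2: rate₂/rate₁ = 1.0343e-02/3.5972e-03 = 2.875
Step 3: [NO₂]₂/[NO₂]₁ = 0.39/0.23 = 1.696
Step 4: n = ln(2.875)/ln(1.696) = 2.00 ≈ 2
Step 5: The reaction is second order in NO₂.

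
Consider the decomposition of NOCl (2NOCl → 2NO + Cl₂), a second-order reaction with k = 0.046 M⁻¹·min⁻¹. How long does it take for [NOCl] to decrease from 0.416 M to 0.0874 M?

196.5 min

Step 1: For second-order: t = (1/[NOCl] - 1/[NOCl]₀)/k
Step 2: t = (1/0.0874 - 1/0.416)/0.046
Step 3: t = (11.44 - 2.404)/0.046
Step 4: t = 9.038/0.046 = 196.5 min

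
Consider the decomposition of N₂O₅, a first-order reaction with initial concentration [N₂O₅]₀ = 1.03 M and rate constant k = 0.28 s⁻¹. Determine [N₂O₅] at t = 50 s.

8.565e-07 M

Step 1: For a first-order reaction: [N₂O₅] = [N₂O₅]₀ × e^(-kt)
Step 2: [N₂O₅] = 1.03 × e^(-0.28 × 50)
Step 3: [N₂O₅] = 1.03 × e^(-14)
Step 4: [N₂O₅] = 1.03 × 8.31529e-07 = 8.565e-07 M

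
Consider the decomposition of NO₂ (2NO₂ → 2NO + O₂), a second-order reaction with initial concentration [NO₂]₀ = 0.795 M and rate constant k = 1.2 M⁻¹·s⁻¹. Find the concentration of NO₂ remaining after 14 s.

0.05538 M

Step 1: For a second-order reaction: 1/[NO₂] = 1/[NO₂]₀ + kt
Step 2: 1/[NO₂] = 1/0.795 + 1.2 × 14
Step 3: 1/[NO₂] = 1.258 + 16.8 = 18.06
Step 4: [NO₂] = 1/18.06 = 0.05538 M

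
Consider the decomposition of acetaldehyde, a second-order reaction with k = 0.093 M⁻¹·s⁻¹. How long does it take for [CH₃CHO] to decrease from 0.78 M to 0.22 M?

35.09 s

Step 1: For second-order: t = (1/[CH₃CHO] - 1/[CH₃CHO]₀)/k
Step 2: t = (1/0.22 - 1/0.78)/0.093
Step 3: t = (4.545 - 1.282)/0.093
Step 4: t = 3.263/0.093 = 35.09 s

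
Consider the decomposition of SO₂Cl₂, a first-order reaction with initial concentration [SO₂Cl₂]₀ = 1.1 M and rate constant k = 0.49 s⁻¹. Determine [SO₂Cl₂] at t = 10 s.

0.008191 M

Step 1: For a first-order reaction: [SO₂Cl₂] = [SO₂Cl₂]₀ × e^(-kt)
Step 2: [SO₂Cl₂] = 1.1 × e^(-0.49 × 10)
Step 3: [SO₂Cl₂] = 1.1 × e^(-4.9)
Step 4: [SO₂Cl₂] = 1.1 × 0.00744658 = 0.008191 M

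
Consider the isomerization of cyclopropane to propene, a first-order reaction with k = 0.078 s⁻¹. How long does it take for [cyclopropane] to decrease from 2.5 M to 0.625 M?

17.77 s

Step 1: For first-order: t = ln([cyclopropane]₀/[cyclopropane])/k
Step 2: t = ln(2.5/0.625)/0.078
Step 3: t = ln(4)/0.078
Step 4: t = 1.386/0.078 = 17.77 s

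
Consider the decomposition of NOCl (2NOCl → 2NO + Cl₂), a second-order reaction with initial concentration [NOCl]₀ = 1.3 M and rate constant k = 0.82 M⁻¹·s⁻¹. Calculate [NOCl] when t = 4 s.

0.247 M

Step 1: For a second-order reaction: 1/[NOCl] = 1/[NOCl]₀ + kt
Step 2: 1/[NOCl] = 1/1.3 + 0.82 × 4
Step 3: 1/[NOCl] = 0.7692 + 3.28 = 4.049
Step 4: [NOCl] = 1/4.049 = 0.247 M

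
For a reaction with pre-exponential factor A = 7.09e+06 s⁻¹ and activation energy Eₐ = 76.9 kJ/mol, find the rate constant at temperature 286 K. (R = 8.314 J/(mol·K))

6.39e-08 s⁻¹

Step 1: Use the Arrhenius equation: k = A × exp(-Eₐ/RT)
Step 2: Convert Eₐ to J/mol: 76.9 kJ/mol = 76900 J/mol
Step 3: Calculate the exponent: -Eₐ/(RT) = -76900/(8.314 × 286) = -32.34076
Step 4: k = 7.09e+06 × exp(-32.34076)
Step 5: k = 7.09e+06 × 9.00713e-15 = 6.3861e-08 s⁻¹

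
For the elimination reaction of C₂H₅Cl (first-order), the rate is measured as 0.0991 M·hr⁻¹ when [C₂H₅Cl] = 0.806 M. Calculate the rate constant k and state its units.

0.123 hr⁻¹

Step 1: rate = k[C₂H₅Cl]^1, so k = rate / [C₂H₅Cl]^1.
Step 2: k = 0.0991 / (0.806)^1 = 0.0991 / 0.806.
Step 3: k = 0.123 hr⁻¹.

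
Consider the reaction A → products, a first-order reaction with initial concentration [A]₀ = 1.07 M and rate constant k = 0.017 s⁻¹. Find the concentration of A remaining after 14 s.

0.8434 M

Step 1: For a first-order reaction: [A] = [A]₀ × e^(-kt)
Step 2: [A] = 1.07 × e^(-0.017 × 14)
Step 3: [A] = 1.07 × e^(-0.238)
Step 4: [A] = 1.07 × 0.788203 = 0.8434 M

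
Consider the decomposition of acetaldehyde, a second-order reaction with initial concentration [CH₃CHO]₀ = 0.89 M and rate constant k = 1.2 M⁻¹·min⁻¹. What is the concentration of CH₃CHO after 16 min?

0.0492 M

Step 1: For a second-order reaction: 1/[CH₃CHO] = 1/[CH₃CHO]₀ + kt
Step 2: 1/[CH₃CHO] = 1/0.89 + 1.2 × 16
Step 3: 1/[CH₃CHO] = 1.124 + 19.2 = 20.32
Step 4: [CH₃CHO] = 1/20.32 = 0.0492 M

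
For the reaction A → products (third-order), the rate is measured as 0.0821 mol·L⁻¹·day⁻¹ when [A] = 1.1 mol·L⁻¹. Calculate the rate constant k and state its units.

0.06168 (mol·L⁻¹)⁻²·day⁻¹

Step 1: rate = k[A]^3, so k = rate / [A]^3.
Step 2: k = 0.0821 / (1.1)^3 = 0.0821 / 1.331.
Step 3: k = 0.06168 (mol·L⁻¹)⁻²·day⁻¹.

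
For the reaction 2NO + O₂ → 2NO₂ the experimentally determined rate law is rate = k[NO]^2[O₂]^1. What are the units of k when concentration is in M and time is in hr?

M⁻²·hr⁻¹

Step 1: Overall order = 2 + 1 = 3.
Step 2: rate has units M·hr⁻¹; [NO]^2[O₂]^1 has units M^3.
Step 3: k = rate/([NO]^2[O₂]^1), so units of k = M^(1-3)·hr⁻¹ = M⁻²·hr⁻¹.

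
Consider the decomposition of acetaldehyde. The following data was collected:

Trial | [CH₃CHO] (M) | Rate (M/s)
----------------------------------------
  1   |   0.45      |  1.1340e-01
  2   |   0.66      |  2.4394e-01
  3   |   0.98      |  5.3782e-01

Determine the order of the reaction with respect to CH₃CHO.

second order (2)

Step 1: Compare trials to find order n where rate₂/rate₁ = ([CH₃CHO]₂/[CH₃CHO]₁)^n
Step 2: rate₂/rate₁ = 2.4394e-01/1.1340e-01 = 2.151
Step 3: [CH₃CHO]₂/[CH₃CHO]₁ = 0.66/0.45 = 1.467
Step 4: n = ln(2.151)/ln(1.467) = 2.00 ≈ 2
Step 5: The reaction is second order in CH₃CHO.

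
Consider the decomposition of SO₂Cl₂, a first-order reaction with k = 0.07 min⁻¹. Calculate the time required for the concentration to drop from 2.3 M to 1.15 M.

9.902 min

Step 1: For first-order: t = ln([SO₂Cl₂]₀/[SO₂Cl₂])/k
Step 2: t = ln(2.3/1.15)/0.07
Step 3: t = ln(2)/0.07
Step 4: t = 0.6931/0.07 = 9.902 min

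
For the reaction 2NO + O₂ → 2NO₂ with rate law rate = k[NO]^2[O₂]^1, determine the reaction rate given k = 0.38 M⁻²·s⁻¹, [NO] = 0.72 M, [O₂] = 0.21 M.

0.04137 M/s

Step 1: The rate law is rate = k[NO]^2[O₂]^1
Step 2: Substitute: rate = 0.38 × (0.72)^2 × (0.21)^1
Step 3: rate = 0.38 × 0.5184 × 0.21 = 0.0413683 M/s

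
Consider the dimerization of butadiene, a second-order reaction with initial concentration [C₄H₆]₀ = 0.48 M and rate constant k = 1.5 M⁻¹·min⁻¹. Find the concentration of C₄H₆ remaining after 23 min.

0.02733 M

Step 1: For a second-order reaction: 1/[C₄H₆] = 1/[C₄H₆]₀ + kt
Step 2: 1/[C₄H₆] = 1/0.48 + 1.5 × 23
Step 3: 1/[C₄H₆] = 2.083 + 34.5 = 36.58
Step 4: [C₄H₆] = 1/36.58 = 0.02733 M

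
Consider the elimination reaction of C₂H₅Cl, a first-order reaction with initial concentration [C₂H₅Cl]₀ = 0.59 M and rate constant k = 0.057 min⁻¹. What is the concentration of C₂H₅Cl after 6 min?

0.4191 M

Step 1: For a first-order reaction: [C₂H₅Cl] = [C₂H₅Cl]₀ × e^(-kt)
Step 2: [C₂H₅Cl] = 0.59 × e^(-0.057 × 6)
Step 3: [C₂H₅Cl] = 0.59 × e^(-0.342)
Step 4: [C₂H₅Cl] = 0.59 × 0.710348 = 0.4191 M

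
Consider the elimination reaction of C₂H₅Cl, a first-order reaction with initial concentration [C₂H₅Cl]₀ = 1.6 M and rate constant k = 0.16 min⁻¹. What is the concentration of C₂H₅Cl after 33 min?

0.008148 M

Step 1: For a first-order reaction: [C₂H₅Cl] = [C₂H₅Cl]₀ × e^(-kt)
Step 2: [C₂H₅Cl] = 1.6 × e^(-0.16 × 33)
Step 3: [C₂H₅Cl] = 1.6 × e^(-5.28)
Step 4: [C₂H₅Cl] = 1.6 × 0.00509243 = 0.008148 M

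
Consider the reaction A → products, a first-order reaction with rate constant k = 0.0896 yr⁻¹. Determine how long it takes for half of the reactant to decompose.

7.736 yr

Step 1: For a first-order reaction, t₁/₂ = ln(2)/k
Step 2: t₁/₂ = ln(2)/0.0896
Step 3: t₁/₂ = 0.6931/0.0896 = 7.736 yr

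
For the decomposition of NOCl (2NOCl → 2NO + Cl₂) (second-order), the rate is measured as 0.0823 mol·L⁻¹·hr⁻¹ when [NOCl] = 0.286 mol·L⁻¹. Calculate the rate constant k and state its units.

1.006 (mol·L⁻¹)⁻¹·hr⁻¹

Step 1: rate = k[NOCl]^2, so k = rate / [NOCl]^2.
Step 2: k = 0.0823 / (0.286)^2 = 0.0823 / 0.0818.
Step 3: k = 1.006 (mol·L⁻¹)⁻¹·hr⁻¹.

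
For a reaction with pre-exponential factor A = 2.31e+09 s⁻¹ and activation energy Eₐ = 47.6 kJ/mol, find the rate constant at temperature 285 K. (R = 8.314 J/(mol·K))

4.36e+00 s⁻¹

Step 1: Use the Arrhenius equation: k = A × exp(-Eₐ/RT)
Step 2: Convert Eₐ to J/mol: 47.6 kJ/mol = 47600 J/mol
Step 3: Calculate the exponent: -Eₐ/(RT) = -47600/(8.314 × 285) = -20.08871
Step 4: k = 2.31e+09 × exp(-20.08871)
Step 5: k = 2.31e+09 × 1.88618e-09 = 4.3571e+00 s⁻¹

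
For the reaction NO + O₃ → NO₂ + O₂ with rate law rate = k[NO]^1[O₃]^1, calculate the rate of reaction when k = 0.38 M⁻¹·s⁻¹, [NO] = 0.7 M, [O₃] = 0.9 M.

0.2394 M/s

Step 1: The rate law is rate = k[NO]^1[O₃]^1
Step 2: Substitute: rate = 0.38 × (0.7)^1 × (0.9)^1
Step 3: rate = 0.38 × 0.7 × 0.9 = 0.2394 M/s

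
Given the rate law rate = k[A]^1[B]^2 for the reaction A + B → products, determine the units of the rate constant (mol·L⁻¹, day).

(mol·L⁻¹)⁻²·day⁻¹

Step 1: Overall order = 1 + 2 = 3.
Step 2: rate has units mol·L⁻¹·day⁻¹; [A]^1[B]^2 has units (mol·L⁻¹)^3.
Step 3: k = rate/([A]^1[B]^2), so units of k = (mol·L⁻¹)^(1-3)·day⁻¹ = (mol·L⁻¹)⁻²·day⁻¹.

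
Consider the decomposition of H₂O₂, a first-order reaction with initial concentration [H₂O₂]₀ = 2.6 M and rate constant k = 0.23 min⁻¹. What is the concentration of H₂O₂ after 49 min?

3.315e-05 M

Step 1: For a first-order reaction: [H₂O₂] = [H₂O₂]₀ × e^(-kt)
Step 2: [H₂O₂] = 2.6 × e^(-0.23 × 49)
Step 3: [H₂O₂] = 2.6 × e^(-11.27)
Step 4: [H₂O₂] = 2.6 × 1.27497e-05 = 3.315e-05 M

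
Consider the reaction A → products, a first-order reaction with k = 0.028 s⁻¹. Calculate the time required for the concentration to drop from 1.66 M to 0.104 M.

98.94 s

Step 1: For first-order: t = ln([A]₀/[A])/k
Step 2: t = ln(1.66/0.104)/0.028
Step 3: t = ln(15.96)/0.028
Step 4: t = 2.77/0.028 = 98.94 s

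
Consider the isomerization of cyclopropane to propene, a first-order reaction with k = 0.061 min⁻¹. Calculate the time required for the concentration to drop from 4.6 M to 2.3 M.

11.36 min

Step 1: For first-order: t = ln([cyclopropane]₀/[cyclopropane])/k
Step 2: t = ln(4.6/2.3)/0.061
Step 3: t = ln(2)/0.061
Step 4: t = 0.6931/0.061 = 11.36 min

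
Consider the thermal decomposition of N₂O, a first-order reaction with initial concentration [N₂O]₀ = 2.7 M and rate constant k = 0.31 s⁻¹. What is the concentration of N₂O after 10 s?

0.1216 M

Step 1: For a first-order reaction: [N₂O] = [N₂O]₀ × e^(-kt)
Step 2: [N₂O] = 2.7 × e^(-0.31 × 10)
Step 3: [N₂O] = 2.7 × e^(-3.1)
Step 4: [N₂O] = 2.7 × 0.0450492 = 0.1216 M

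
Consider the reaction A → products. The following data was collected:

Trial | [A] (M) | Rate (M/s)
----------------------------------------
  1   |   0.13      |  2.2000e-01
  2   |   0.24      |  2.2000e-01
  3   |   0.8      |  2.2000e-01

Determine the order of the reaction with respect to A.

zeroth order (0)

Step 1: Compare trials - when concentration changes, rate stays constant.
Step 2: rate₂/rate₁ = 2.2000e-01/2.2000e-01 = 1
Step 3: [A]₂/[A]₁ = 0.24/0.13 = 1.846
Step 4: Since rate ratio ≈ (conc ratio)^0, the reaction is zeroth order.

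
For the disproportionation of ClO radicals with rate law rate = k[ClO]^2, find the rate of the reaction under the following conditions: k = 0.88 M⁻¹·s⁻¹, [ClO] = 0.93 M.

0.7611 M/s

Step 1: Identify the rate law: rate = k[ClO]^2
Step 2: Substitute values: rate = 0.88 × (0.93)^2
Step 3: Calculate: rate = 0.88 × 0.8649 = 0.761112 M/s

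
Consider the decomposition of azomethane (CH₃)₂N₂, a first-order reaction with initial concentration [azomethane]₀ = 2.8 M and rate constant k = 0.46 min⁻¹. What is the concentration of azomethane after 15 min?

0.002822 M

Step 1: For a first-order reaction: [azomethane] = [azomethane]₀ × e^(-kt)
Step 2: [azomethane] = 2.8 × e^(-0.46 × 15)
Step 3: [azomethane] = 2.8 × e^(-6.9)
Step 4: [azomethane] = 2.8 × 0.00100779 = 0.002822 M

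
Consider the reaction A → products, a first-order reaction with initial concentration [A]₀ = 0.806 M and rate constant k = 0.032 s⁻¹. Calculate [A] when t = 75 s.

0.07312 M

Step 1: For a first-order reaction: [A] = [A]₀ × e^(-kt)
Step 2: [A] = 0.806 × e^(-0.032 × 75)
Step 3: [A] = 0.806 × e^(-2.4)
Step 4: [A] = 0.806 × 0.090718 = 0.07312 M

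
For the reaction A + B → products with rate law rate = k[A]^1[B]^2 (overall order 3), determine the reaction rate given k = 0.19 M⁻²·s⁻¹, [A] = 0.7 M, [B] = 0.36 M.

0.01724 M/s

Step 1: The rate law is rate = k[A]^1[B]^2, overall order = 1+2 = 3
Step 2: Substitute values: rate = 0.19 × (0.7)^1 × (0.36)^2
Step 3: rate = 0.19 × 0.7 × 0.1296 = 0.0172368 M/s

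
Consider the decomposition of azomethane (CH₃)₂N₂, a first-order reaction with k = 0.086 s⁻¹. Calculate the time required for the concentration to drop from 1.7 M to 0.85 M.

8.06 s

Step 1: For first-order: t = ln([azomethane]₀/[azomethane])/k
Step 2: t = ln(1.7/0.85)/0.086
Step 3: t = ln(2)/0.086
Step 4: t = 0.6931/0.086 = 8.06 s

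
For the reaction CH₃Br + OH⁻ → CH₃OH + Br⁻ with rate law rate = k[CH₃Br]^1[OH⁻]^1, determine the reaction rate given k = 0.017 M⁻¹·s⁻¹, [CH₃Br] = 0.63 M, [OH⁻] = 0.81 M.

0.008675 M/s

Step 1: The rate law is rate = k[CH₃Br]^1[OH⁻]^1
Step 2: Substitute: rate = 0.017 × (0.63)^1 × (0.81)^1
Step 3: rate = 0.017 × 0.63 × 0.81 = 0.0086751 M/s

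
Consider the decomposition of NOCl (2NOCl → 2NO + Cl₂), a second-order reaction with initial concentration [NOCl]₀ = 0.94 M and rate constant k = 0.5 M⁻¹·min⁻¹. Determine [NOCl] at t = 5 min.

0.2806 M

Step 1: For a second-order reaction: 1/[NOCl] = 1/[NOCl]₀ + kt
Step 2: 1/[NOCl] = 1/0.94 + 0.5 × 5
Step 3: 1/[NOCl] = 1.064 + 2.5 = 3.564
Step 4: [NOCl] = 1/3.564 = 0.2806 M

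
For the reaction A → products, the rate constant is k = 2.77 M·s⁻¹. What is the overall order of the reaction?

zeroth order (0)

Step 1: The units of k for an nth-order reaction are (concentration)^(1-n)·(time)⁻¹.
Step 2: Here k has units M·s⁻¹, so the concentration exponent is 1.
Step 3: 1 - n = 1 ⇒ n = 0. The reaction is zeroth order.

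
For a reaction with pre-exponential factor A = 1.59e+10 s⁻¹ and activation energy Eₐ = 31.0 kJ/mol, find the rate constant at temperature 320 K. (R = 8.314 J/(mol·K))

1.38e+05 s⁻¹

Step 1: Use the Arrhenius equation: k = A × exp(-Eₐ/RT)
Step 2: Convert Eₐ to J/mol: 31.0 kJ/mol = 31000 J/mol
Step 3: Calculate the exponent: -Eₐ/(RT) = -31000/(8.314 × 320) = -11.65203
Step 4: k = 1.59e+10 × exp(-11.65203)
Step 5: k = 1.59e+10 × 8.70137e-06 = 1.3835e+05 s⁻¹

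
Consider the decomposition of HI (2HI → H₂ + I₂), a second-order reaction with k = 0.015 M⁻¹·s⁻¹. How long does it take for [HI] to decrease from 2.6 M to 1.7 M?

13.57 s

Step 1: For second-order: t = (1/[HI] - 1/[HI]₀)/k
Step 2: t = (1/1.7 - 1/2.6)/0.015
Step 3: t = (0.5882 - 0.3846)/0.015
Step 4: t = 0.2036/0.015 = 13.57 s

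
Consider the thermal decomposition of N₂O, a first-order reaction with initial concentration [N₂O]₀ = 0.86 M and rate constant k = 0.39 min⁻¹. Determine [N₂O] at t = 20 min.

0.0003524 M

Step 1: For a first-order reaction: [N₂O] = [N₂O]₀ × e^(-kt)
Step 2: [N₂O] = 0.86 × e^(-0.39 × 20)
Step 3: [N₂O] = 0.86 × e^(-7.8)
Step 4: [N₂O] = 0.86 × 0.000409735 = 0.0003524 M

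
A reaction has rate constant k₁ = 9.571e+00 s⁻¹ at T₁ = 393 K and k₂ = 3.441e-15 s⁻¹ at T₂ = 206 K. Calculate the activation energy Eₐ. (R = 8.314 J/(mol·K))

128.0 kJ/mol

Step 1: Use the two-temperature Arrhenius form: ln(k₂/k₁) = -Eₐ/R × (1/T₂ - 1/T₁)
Step 2: ln(k₂/k₁) = ln(3.441e-15/9.571e+00) = ln(3.59524e-16) = -35.5618
Step 3: 1/T₂ - 1/T₁ = 1/206 - 1/393 = 2.309840e-03 K⁻¹
Step 4: Eₐ = -R × ln(k₂/k₁) / (1/T₂ - 1/T₁) = -8.314 × -35.5618 / 2.309840e-03
Step 5: Eₐ = 1.2800e+05 J/mol = 128.0 kJ/mol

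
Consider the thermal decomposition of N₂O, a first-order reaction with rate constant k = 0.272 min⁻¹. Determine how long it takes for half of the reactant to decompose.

2.548 min

Step 1: For a first-order reaction, t₁/₂ = ln(2)/k
Step 2: t₁/₂ = ln(2)/0.272
Step 3: t₁/₂ = 0.6931/0.272 = 2.548 min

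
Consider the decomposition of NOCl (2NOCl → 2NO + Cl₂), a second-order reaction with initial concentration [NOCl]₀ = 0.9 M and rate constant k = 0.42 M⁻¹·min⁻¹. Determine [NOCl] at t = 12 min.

0.1626 M

Step 1: For a second-order reaction: 1/[NOCl] = 1/[NOCl]₀ + kt
Step 2: 1/[NOCl] = 1/0.9 + 0.42 × 12
Step 3: 1/[NOCl] = 1.111 + 5.04 = 6.151
Step 4: [NOCl] = 1/6.151 = 0.1626 M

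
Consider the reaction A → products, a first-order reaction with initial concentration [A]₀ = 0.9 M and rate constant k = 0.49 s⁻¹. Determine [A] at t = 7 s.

0.02915 M

Step 1: For a first-order reaction: [A] = [A]₀ × e^(-kt)
Step 2: [A] = 0.9 × e^(-0.49 × 7)
Step 3: [A] = 0.9 × e^(-3.43)
Step 4: [A] = 0.9 × 0.0323869 = 0.02915 M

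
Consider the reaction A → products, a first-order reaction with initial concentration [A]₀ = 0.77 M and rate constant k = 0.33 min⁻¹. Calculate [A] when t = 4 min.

0.2057 M

Step 1: For a first-order reaction: [A] = [A]₀ × e^(-kt)
Step 2: [A] = 0.77 × e^(-0.33 × 4)
Step 3: [A] = 0.77 × e^(-1.32)
Step 4: [A] = 0.77 × 0.267135 = 0.2057 M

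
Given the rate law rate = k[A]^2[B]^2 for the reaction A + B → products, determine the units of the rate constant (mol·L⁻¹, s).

(mol·L⁻¹)⁻³·s⁻¹

Step 1: Overall order = 2 + 2 = 4.
Step 2: rate has units mol·L⁻¹·s⁻¹; [A]^2[B]^2 has units (mol·L⁻¹)^4.
Step 3: k = rate/([A]^2[B]^2), so units of k = (mol·L⁻¹)^(1-4)·s⁻¹ = (mol·L⁻¹)⁻³·s⁻¹.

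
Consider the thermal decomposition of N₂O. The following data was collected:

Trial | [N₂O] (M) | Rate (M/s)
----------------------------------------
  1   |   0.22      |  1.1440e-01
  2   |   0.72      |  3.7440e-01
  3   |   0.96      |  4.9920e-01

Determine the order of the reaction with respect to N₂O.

first order (1)

Step 1: Compare trials to find order n where rate₂/rate₁ = ([N₂O]₂/[N₂O]₁)^n
Step 2: rate₂/rate₁ = 3.7440e-01/1.1440e-01 = 3.273
Step 3: [N₂O]₂/[N₂O]₁ = 0.72/0.22 = 3.273
Step 4: n = ln(3.273)/ln(3.273) = 1.00 ≈ 1
Step 5: The reaction is first order in N₂O.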